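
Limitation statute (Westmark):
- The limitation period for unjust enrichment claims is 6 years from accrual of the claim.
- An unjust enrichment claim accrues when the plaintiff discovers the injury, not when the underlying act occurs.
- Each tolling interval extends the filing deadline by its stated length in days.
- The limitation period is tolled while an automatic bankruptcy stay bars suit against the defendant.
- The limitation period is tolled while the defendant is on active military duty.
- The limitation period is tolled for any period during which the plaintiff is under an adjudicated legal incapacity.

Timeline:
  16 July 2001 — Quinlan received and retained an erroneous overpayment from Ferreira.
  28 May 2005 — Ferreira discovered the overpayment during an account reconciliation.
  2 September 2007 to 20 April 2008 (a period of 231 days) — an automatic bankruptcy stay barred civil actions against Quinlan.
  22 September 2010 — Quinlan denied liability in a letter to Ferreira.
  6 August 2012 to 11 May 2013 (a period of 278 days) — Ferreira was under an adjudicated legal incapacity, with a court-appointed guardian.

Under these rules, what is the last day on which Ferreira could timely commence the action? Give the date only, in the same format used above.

14 January 2012

The claim did not accrue until Ferreira discovered the injury on 28 May 2005; the 16 July 2001 act date does not start the clock under the stated rule.
6 years from 28 May 2005 is 28 May 2011.
Because the automatic bankruptcy stay ran from 2 September 2007 to 20 April 2008, the deadline is extended by 231 days to 14 January 2012.
The plaintiff's legal incapacity from 6 August 2012 to 11 May 2013 began after the period had already run on 14 January 2012, so it has no tolling effect.
Nothing else in the chronology tolls or restarts the period.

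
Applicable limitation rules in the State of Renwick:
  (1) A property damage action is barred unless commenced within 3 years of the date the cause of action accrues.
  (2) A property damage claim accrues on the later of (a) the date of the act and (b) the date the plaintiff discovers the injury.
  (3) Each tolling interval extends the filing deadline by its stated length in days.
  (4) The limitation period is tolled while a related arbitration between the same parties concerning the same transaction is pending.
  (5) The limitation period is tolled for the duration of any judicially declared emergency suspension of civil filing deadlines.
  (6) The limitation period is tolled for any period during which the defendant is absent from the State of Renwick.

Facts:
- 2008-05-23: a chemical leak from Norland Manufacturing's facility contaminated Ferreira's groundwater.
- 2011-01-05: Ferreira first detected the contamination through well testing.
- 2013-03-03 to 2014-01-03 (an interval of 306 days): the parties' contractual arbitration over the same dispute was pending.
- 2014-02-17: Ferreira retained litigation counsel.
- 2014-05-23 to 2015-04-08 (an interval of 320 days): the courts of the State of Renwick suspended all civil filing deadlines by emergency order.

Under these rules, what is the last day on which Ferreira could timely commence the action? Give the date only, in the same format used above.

2015-09-23

Because discovery on 2011-01-05 post-dates the 2008-05-23 act, accrual under the later-of rule falls on 2011-01-05.
Adding the 3 years base period to 2011-01-05 gives a deadline of 2014-01-05, before any tolling.
The pending related arbitration from 2013-03-03 to 2014-01-03 tolled the period for 306 days, extending the deadline to 2014-11-07.
The period was tolled for 320 days by the emergency suspension of filing deadlines (2014-05-23 to 2015-04-08), pushing the deadline to 2015-09-23.
Nothing else in the chronology tolls or restarts the period.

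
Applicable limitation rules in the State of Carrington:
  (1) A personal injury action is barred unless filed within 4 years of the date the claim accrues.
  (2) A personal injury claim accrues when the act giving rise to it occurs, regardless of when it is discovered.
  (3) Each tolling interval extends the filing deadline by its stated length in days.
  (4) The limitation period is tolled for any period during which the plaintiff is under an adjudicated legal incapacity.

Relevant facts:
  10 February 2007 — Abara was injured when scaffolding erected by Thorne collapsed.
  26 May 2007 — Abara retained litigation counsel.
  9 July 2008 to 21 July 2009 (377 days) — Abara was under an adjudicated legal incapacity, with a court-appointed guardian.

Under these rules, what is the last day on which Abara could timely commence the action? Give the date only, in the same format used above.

The limitation period began to run on 10 February 2007.
The untolled deadline — 4 years after 10 February 2007 — is 10 February 2011.
Because the plaintiff's legal incapacity ran from 9 July 2008 to 21 July 2009, the deadline is extended by 377 days to 22 February 2012.
None of the other events listed affects the running of the period under the stated rules.

22 February 2012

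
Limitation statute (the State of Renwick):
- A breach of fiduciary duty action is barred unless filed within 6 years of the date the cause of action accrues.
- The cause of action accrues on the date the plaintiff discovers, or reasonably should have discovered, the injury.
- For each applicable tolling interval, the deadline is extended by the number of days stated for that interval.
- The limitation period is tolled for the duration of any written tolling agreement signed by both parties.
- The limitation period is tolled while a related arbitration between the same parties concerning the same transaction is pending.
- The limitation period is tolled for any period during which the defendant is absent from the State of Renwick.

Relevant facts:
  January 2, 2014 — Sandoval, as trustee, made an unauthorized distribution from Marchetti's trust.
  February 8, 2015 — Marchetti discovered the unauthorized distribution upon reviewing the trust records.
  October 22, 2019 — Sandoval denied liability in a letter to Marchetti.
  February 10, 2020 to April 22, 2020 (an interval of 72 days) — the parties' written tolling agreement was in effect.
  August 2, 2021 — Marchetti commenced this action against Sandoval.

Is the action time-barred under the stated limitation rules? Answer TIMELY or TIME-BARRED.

TIME-BARRED

Accrual is tied to discovery, so the period began on February 8, 2015 rather than on January 2, 2014 when the act occurred.
The untolled deadline — 6 years after February 8, 2015 — is February 8, 2021.
Because the written tolling agreement ran from February 10, 2020 to April 22, 2020, the deadline is extended by 72 days to April 21, 2021.
Nothing else in the chronology tolls or restarts the period.
The August 2, 2021 filing falls after the April 21, 2021 deadline; the claim is time-barred.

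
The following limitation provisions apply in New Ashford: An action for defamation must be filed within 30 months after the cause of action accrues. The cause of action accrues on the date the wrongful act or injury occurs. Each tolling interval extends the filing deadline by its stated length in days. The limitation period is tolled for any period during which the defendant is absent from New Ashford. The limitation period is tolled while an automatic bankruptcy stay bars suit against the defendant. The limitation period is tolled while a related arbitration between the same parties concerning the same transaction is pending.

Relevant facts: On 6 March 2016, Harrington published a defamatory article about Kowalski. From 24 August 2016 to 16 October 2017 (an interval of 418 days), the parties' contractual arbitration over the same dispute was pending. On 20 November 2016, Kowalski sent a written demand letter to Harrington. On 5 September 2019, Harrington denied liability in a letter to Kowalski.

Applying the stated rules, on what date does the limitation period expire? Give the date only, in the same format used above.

The claim accrued on 6 March 2016, when the wrongful act occurred.
Adding the 30 months base period to 6 March 2016 gives a deadline of 6 September 2018, before any tolling.
Because the pending related arbitration ran from 24 August 2016 to 16 October 2017, the deadline is extended by 418 days to 29 October 2019.
None of the other events listed affects the running of the period under the stated rules.

29 October 2019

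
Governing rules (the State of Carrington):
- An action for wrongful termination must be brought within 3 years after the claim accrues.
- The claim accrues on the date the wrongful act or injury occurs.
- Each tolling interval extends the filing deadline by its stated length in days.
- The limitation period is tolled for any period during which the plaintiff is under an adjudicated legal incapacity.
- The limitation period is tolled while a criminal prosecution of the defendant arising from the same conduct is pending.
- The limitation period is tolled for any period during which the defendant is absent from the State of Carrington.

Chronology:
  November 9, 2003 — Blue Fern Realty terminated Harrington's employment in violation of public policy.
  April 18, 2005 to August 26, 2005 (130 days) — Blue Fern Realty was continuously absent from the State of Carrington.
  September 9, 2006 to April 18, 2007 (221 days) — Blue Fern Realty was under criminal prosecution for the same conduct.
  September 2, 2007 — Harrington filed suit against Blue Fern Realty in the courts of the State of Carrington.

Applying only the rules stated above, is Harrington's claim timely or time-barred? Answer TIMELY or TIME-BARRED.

TIMELY

The claim accrued on November 9, 2003, when the wrongful act occurred.
Adding the 3 years base period to November 9, 2003 gives a deadline of November 9, 2006, before any tolling.
Because the defendant's absence from the jurisdiction ran from April 18, 2005 to August 26, 2005, the deadline is extended by 130 days to March 19, 2007.
The period was tolled for 221 days by the pending criminal prosecution (September 9, 2006 to April 18, 2007), pushing the deadline to October 26, 2007.
Filing on September 2, 2007 beat the October 26, 2007 deadline — the action is timely.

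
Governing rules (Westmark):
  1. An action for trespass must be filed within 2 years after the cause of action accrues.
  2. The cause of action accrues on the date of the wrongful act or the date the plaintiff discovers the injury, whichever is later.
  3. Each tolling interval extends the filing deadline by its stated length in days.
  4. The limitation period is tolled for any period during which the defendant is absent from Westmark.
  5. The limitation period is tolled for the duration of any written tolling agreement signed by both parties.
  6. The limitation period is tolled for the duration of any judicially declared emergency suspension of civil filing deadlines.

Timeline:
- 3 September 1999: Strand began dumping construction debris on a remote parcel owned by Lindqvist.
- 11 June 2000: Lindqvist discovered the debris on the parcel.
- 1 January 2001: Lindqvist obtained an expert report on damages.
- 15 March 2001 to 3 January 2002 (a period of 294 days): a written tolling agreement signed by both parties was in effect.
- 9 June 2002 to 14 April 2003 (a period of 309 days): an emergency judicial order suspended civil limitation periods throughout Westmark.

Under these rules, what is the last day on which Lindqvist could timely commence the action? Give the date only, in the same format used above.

4 February 2004

The claim accrued on 11 June 2000 — the later of the 3 September 1999 act and the 11 June 2000 discovery.
Adding the 2 years base period to 11 June 2000 gives a deadline of 11 June 2002, before any tolling.
Because the written tolling agreement ran from 15 March 2001 to 3 January 2002, the deadline is extended by 294 days to 1 April 2003.
Because the emergency suspension of filing deadlines ran from 9 June 2002 to 14 April 2003, the deadline is extended by 309 days to 4 February 2004.
None of the other events listed affects the running of the period under the stated rules.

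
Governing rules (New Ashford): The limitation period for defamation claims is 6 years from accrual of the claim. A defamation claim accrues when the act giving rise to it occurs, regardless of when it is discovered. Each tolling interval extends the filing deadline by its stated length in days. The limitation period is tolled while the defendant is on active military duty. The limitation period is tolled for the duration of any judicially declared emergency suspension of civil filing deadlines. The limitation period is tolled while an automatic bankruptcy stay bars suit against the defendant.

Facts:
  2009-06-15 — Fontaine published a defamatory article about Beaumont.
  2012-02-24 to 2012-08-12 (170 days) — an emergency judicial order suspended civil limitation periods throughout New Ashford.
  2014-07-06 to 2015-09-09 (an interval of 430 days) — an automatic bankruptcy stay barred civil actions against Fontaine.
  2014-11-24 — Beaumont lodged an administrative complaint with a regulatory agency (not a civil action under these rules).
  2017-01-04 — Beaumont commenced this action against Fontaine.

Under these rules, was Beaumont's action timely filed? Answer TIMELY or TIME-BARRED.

The claim accrued on 2009-06-15, when the wrongful act occurred.
6 years from 2009-06-15 is 2015-06-15.
The period was tolled for 170 days by the emergency suspension of filing deadlines (2012-02-24 to 2012-08-12), pushing the deadline to 2015-12-02.
The period was tolled for 430 days by the automatic bankruptcy stay (2014-07-06 to 2015-09-09), pushing the deadline to 2017-02-04.
None of the other events listed affects the running of the period under the stated rules.
The 2017-01-04 filing precedes the 2017-02-04 deadline; the claim is timely.

TIMELY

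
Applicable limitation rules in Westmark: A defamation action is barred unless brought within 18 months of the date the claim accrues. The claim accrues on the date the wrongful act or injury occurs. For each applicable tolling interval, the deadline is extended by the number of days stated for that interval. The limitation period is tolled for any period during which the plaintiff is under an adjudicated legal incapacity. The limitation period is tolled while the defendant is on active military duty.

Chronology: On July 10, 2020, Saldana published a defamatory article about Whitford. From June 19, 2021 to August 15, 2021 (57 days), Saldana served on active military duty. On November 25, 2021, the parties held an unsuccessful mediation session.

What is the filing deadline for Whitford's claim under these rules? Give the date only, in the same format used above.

The claim accrued on July 10, 2020, the date of the act.
18 months from July 10, 2020 is January 10, 2022.
The period was tolled for 57 days by the defendant's active military service (June 19, 2021 to August 15, 2021), pushing the deadline to March 8, 2022.
The other events in the timeline have no effect on the limitation period under the stated rules.

March 8, 2022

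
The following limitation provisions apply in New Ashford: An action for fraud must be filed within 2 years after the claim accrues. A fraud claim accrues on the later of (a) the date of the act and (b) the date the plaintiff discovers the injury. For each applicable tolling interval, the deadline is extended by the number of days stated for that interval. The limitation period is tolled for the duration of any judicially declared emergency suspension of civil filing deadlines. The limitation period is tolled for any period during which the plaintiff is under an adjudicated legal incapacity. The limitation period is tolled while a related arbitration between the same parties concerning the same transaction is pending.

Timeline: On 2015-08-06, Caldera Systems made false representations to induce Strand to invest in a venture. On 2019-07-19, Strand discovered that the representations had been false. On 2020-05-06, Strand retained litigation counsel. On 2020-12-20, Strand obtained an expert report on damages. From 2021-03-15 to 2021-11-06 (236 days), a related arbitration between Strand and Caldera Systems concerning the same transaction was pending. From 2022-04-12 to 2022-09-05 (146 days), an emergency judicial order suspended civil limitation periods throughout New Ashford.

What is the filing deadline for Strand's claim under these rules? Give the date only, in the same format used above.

Because discovery on 2019-07-19 post-dates the 2015-08-06 act, accrual under the later-of rule falls on 2019-07-19.
Adding the 2 years base period to 2019-07-19 gives a deadline of 2021-07-19, before any tolling.
Because the pending related arbitration ran from 2021-03-15 to 2021-11-06, the deadline is extended by 236 days to 2022-03-12.
The emergency suspension of filing deadlines from 2022-04-12 to 2022-09-05 began after the period had already run on 2022-03-12, so it has no tolling effect.
Nothing else in the chronology tolls or restarts the period.

2022-03-12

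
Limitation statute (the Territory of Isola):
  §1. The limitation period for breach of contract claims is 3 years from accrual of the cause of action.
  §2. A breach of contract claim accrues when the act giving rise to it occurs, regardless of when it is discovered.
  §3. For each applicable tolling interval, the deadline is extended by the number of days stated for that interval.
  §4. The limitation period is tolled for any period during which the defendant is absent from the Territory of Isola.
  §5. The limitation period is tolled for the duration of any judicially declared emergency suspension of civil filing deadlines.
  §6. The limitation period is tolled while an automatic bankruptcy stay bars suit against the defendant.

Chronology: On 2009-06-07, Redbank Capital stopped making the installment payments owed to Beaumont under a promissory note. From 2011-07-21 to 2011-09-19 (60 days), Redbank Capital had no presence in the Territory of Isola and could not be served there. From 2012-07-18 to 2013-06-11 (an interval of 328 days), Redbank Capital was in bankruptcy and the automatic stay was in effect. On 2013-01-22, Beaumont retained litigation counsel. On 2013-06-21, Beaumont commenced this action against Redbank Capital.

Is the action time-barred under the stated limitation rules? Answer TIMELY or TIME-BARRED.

TIMELY

The limitation period began to run on 2009-06-07.
3 years from 2009-06-07 is 2012-06-07.
Because the defendant's absence from the jurisdiction ran from 2011-07-21 to 2011-09-19, the deadline is extended by 60 days to 2012-08-06.
The period was tolled for 328 days by the automatic bankruptcy stay (2012-07-18 to 2013-06-11), pushing the deadline to 2013-06-30.
None of the other events listed affects the running of the period under the stated rules.
The 2013-06-21 filing precedes the 2013-06-30 deadline; the claim is timely.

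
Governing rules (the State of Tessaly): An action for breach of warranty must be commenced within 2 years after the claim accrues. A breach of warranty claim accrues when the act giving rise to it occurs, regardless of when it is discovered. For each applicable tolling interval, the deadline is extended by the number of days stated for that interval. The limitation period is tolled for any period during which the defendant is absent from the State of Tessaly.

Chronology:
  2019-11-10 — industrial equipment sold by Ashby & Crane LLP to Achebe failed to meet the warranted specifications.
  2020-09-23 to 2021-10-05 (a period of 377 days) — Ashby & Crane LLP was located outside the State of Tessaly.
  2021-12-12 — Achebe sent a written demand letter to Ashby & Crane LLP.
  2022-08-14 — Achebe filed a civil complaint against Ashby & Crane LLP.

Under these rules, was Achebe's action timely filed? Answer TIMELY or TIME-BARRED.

The claim accrued on 2019-11-10, when the wrongful act occurred.
The untolled deadline — 2 years after 2019-11-10 — is 2021-11-10.
The defendant's absence from the jurisdiction from 2020-09-23 to 2021-10-05 tolled the period for 377 days, extending the deadline to 2022-11-22.
None of the other events listed affects the running of the period under the stated rules.
Filing on 2022-08-14 beat the 2022-11-22 deadline — the action is timely.

TIMELY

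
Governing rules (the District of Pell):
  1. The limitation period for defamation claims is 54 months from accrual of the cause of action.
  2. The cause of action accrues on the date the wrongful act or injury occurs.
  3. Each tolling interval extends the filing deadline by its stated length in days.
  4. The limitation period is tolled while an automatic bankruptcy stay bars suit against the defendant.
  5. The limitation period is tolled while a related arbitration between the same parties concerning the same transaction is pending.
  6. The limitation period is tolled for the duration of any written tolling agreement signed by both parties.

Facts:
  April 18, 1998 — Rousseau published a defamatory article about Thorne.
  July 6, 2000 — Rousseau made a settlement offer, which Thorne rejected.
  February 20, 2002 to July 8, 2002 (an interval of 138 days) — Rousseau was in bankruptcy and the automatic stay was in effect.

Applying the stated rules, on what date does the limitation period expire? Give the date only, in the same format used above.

March 5, 2003

The cause of action accrued on April 18, 1998, the date of the act.
The untolled deadline — 54 months after April 18, 1998 — is October 18, 2002.
The automatic bankruptcy stay from February 20, 2002 to July 8, 2002 tolled the period for 138 days, extending the deadline to March 5, 2003.
Nothing else in the chronology tolls or restarts the period.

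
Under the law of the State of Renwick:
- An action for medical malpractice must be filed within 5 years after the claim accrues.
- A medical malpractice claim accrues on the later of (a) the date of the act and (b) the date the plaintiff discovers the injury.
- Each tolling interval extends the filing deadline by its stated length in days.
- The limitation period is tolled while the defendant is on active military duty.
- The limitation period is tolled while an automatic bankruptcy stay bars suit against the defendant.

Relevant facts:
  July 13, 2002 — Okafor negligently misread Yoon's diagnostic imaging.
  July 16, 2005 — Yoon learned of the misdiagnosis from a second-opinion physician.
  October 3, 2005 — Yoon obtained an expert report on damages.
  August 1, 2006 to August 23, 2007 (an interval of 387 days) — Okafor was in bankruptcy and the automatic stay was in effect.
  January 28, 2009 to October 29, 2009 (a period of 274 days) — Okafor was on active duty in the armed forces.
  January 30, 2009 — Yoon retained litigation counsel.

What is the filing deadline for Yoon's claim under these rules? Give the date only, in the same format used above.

May 7, 2012

The claim accrued on July 16, 2005 — the later of the July 13, 2002 act and the July 16, 2005 discovery.
The untolled deadline — 5 years after July 16, 2005 — is July 16, 2010.
Because the automatic bankruptcy stay ran from August 1, 2006 to August 23, 2007, the deadline is extended by 387 days to August 7, 2011.
Because the defendant's active military service ran from January 28, 2009 to October 29, 2009, the deadline is extended by 274 days to May 7, 2012.
The other events in the timeline have no effect on the limitation period under the stated rules.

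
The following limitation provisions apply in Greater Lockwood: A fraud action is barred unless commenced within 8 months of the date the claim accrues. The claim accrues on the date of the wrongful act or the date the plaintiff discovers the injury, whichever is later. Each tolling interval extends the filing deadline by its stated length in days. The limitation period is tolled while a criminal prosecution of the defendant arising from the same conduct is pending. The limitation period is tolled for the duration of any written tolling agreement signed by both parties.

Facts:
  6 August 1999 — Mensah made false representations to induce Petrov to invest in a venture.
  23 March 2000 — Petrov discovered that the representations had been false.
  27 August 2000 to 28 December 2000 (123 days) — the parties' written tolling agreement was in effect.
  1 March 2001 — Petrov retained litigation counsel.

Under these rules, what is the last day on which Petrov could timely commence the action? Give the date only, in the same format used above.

26 March 2001

Taking the later of the act (6 August 1999) and discovery (23 March 2000), the claim accrued on 23 March 2000.
8 months from 23 March 2000 is 23 November 2000.
The written tolling agreement from 27 August 2000 to 28 December 2000 tolled the period for 123 days, extending the deadline to 26 March 2001.
Nothing else in the chronology tolls or restarts the period.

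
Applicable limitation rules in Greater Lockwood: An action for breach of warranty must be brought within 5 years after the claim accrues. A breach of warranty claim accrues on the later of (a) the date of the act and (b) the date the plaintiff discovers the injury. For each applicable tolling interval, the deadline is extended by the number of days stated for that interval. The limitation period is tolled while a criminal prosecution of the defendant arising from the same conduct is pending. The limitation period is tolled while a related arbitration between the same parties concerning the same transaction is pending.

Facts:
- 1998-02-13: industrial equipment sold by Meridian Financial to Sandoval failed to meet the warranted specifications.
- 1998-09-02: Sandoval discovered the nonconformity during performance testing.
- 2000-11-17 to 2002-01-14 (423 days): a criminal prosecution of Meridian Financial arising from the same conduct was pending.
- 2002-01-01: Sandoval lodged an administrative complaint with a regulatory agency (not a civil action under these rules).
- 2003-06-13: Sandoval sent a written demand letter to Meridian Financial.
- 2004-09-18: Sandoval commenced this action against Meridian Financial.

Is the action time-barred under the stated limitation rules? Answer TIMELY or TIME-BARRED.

TIMELY

Because discovery on 1998-09-02 post-dates the 1998-02-13 act, accrual under the later-of rule falls on 1998-09-02.
5 years from 1998-09-02 is 2003-09-02.
Because the pending criminal prosecution ran from 2000-11-17 to 2002-01-14, the deadline is extended by 423 days to 2004-10-29.
The other events in the timeline have no effect on the limitation period under the stated rules.
The 2004-09-18 filing precedes the 2004-10-29 deadline; the claim is timely.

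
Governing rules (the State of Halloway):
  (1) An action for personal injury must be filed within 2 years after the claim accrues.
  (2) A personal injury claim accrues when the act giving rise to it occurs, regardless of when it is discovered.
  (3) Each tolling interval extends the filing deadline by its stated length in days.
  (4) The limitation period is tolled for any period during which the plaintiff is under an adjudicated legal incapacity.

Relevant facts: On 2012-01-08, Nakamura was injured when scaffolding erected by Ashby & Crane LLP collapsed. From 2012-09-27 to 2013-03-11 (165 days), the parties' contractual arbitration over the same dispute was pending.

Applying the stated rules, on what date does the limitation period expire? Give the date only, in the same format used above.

The claim accrued on 2012-01-08, the date of the act.
2 years from 2012-01-08 is 2014-01-08.
Although a pending arbitration ran from 2012-09-27 to 2013-03-11, the stated rules do not make that a tolling event, so it is disregarded.

2014-01-08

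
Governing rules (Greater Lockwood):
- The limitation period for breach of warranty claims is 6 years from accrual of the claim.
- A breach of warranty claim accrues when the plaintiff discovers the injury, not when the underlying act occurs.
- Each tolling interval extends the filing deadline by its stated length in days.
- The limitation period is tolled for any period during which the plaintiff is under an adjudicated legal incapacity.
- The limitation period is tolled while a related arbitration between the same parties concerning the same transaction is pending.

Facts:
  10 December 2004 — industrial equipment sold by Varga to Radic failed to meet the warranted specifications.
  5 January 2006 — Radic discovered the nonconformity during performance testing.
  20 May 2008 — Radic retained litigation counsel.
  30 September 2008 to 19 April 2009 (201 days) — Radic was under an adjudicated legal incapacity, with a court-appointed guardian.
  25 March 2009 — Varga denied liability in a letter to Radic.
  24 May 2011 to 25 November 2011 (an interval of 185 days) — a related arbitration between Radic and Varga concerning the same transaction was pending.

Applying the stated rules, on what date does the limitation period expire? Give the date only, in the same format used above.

Under the discovery rule, the claim accrued on 5 January 2006, when Radic discovered the injury — not on the 10 December 2004 date of the underlying act.
Adding the 6 years base period to 5 January 2006 gives a deadline of 5 January 2012, before any tolling.
The plaintiff's legal incapacity from 30 September 2008 to 19 April 2009 tolled the period for 201 days, extending the deadline to 24 July 2012.
The period was tolled for 185 days by the pending related arbitration (24 May 2011 to 25 November 2011), pushing the deadline to 25 January 2013.
The other events in the timeline have no effect on the limitation period under the stated rules.

25 January 2013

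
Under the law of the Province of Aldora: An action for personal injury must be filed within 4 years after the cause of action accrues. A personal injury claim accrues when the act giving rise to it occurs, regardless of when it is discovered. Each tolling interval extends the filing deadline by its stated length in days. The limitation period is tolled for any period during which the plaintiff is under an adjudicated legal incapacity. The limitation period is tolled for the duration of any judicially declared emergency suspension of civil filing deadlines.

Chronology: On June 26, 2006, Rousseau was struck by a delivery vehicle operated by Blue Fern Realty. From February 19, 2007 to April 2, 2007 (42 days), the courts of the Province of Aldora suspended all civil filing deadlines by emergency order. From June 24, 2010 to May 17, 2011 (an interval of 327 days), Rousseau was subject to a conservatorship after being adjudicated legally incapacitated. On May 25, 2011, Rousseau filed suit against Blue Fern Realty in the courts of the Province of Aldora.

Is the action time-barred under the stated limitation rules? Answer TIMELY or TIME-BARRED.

The limitation period began to run on June 26, 2006.
The untolled deadline — 4 years after June 26, 2006 — is June 26, 2010.
The period was tolled for 42 days by the emergency suspension of filing deadlines (February 19, 2007 to April 2, 2007), pushing the deadline to August 7, 2010.
The period was tolled for 327 days by the plaintiff's legal incapacity (June 24, 2010 to May 17, 2011), pushing the deadline to June 30, 2011.
The May 25, 2011 filing precedes the June 30, 2011 deadline; the claim is timely.

TIMELY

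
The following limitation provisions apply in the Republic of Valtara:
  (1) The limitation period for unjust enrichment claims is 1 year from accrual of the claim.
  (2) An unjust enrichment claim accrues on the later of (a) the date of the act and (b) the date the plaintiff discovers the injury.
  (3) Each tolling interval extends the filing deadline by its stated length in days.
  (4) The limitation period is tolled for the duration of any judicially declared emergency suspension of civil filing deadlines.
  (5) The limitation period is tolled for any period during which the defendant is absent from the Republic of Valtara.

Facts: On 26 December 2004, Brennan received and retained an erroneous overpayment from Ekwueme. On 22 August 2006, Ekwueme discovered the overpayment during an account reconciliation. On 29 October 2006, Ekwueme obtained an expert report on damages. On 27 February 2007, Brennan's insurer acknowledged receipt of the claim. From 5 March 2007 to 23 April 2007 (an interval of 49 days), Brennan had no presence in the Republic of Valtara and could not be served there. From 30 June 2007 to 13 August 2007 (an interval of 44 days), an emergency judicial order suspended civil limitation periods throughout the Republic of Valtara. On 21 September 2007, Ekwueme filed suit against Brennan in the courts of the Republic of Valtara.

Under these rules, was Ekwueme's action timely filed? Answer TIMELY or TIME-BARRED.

TIMELY

The claim accrued on 22 August 2006 — the later of the 26 December 2004 act and the 22 August 2006 discovery.
1 year from 22 August 2006 is 22 August 2007.
The period was tolled for 49 days by the defendant's absence from the jurisdiction (5 March 2007 to 23 April 2007), pushing the deadline to 10 October 2007.
The period was tolled for 44 days by the emergency suspension of filing deadlines (30 June 2007 to 13 August 2007), pushing the deadline to 23 November 2007.
Nothing else in the chronology tolls or restarts the period.
Filing on 21 September 2007 beat the 23 November 2007 deadline — the action is timely.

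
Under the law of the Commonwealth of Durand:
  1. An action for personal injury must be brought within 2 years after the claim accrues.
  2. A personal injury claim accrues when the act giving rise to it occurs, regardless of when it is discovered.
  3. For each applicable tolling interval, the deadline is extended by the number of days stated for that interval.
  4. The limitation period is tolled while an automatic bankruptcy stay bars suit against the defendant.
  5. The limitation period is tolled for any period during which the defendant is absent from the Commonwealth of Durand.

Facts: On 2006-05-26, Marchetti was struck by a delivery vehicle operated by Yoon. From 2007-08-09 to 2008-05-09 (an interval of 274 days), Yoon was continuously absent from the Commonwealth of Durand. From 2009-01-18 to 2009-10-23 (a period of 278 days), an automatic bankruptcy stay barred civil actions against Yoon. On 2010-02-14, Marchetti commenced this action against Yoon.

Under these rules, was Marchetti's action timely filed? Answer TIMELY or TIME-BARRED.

TIME-BARRED

The claim accrued on 2006-05-26, the date of the act.
The untolled deadline — 2 years after 2006-05-26 — is 2008-05-26.
Because the defendant's absence from the jurisdiction ran from 2007-08-09 to 2008-05-09, the deadline is extended by 274 days to 2009-02-24.
The period was tolled for 278 days by the automatic bankruptcy stay (2009-01-18 to 2009-10-23), pushing the deadline to 2009-11-29.
Marchetti filed on 2010-02-14, after the 2009-11-29 deadline, so the action is time-barred.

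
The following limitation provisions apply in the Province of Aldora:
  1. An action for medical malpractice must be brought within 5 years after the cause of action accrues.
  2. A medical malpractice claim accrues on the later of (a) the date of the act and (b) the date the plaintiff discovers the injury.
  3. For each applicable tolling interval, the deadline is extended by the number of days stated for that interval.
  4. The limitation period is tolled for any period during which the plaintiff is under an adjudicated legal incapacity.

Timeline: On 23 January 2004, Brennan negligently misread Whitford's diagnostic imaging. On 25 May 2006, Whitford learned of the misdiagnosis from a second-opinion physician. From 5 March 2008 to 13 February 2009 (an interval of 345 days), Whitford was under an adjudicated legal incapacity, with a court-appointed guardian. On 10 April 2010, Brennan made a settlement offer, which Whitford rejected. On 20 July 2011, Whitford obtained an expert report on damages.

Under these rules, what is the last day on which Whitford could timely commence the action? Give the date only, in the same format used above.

4 May 2012

Because discovery on 25 May 2006 post-dates the 23 January 2004 act, accrual under the later-of rule falls on 25 May 2006.
Adding the 5 years base period to 25 May 2006 gives a deadline of 25 May 2011, before any tolling.
Because the plaintiff's legal incapacity ran from 5 March 2008 to 13 February 2009, the deadline is extended by 345 days to 4 May 2012.
The other events in the timeline have no effect on the limitation period under the stated rules.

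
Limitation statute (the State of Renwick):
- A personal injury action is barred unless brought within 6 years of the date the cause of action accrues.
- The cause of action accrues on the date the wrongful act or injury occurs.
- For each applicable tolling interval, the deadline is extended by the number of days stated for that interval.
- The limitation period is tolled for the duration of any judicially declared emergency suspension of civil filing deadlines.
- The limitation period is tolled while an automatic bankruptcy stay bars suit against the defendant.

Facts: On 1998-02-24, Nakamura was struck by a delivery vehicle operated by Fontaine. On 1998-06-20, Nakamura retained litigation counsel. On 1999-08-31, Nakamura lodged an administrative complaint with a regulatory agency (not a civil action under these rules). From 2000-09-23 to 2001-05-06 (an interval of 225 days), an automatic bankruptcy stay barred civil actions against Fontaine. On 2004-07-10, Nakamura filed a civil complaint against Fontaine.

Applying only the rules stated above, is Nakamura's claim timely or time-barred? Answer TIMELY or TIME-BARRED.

TIMELY

The limitation period began to run on 1998-02-24.
Adding the 6 years base period to 1998-02-24 gives a deadline of 2004-02-24, before any tolling.
Because the automatic bankruptcy stay ran from 2000-09-23 to 2001-05-06, the deadline is extended by 225 days to 2004-10-06.
None of the other events listed affects the running of the period under the stated rules.
Nakamura filed on 2004-07-10, before the 2004-10-06 deadline, so the action is timely.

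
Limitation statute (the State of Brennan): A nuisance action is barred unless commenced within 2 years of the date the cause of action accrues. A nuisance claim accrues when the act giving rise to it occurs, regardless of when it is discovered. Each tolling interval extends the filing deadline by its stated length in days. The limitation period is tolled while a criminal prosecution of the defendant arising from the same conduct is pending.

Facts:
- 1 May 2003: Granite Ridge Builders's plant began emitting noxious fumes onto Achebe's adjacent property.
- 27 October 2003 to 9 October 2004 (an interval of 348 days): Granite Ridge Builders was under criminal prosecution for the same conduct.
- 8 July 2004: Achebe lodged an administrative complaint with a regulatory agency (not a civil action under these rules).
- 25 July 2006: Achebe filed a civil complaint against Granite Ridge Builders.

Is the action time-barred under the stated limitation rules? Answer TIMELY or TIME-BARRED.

TIME-BARRED

The limitation period began to run on 1 May 2003.
2 years from 1 May 2003 is 1 May 2005.
Because the pending criminal prosecution ran from 27 October 2003 to 9 October 2004, the deadline is extended by 348 days to 14 April 2006.
Nothing else in the chronology tolls or restarts the period.
Filing on 25 July 2006 missed the 14 April 2006 deadline — the action is time-barred.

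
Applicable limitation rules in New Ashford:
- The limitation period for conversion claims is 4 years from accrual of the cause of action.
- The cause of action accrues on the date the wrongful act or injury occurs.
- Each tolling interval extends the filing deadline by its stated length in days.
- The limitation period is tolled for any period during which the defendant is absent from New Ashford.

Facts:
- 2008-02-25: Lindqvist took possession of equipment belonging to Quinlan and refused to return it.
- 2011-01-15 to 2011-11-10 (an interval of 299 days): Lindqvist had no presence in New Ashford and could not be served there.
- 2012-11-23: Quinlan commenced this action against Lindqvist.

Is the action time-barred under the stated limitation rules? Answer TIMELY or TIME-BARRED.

The cause of action accrued on 2008-02-25, the date of the act.
Adding the 4 years base period to 2008-02-25 gives a deadline of 2012-02-25, before any tolling.
The period was tolled for 299 days by the defendant's absence from the jurisdiction (2011-01-15 to 2011-11-10), pushing the deadline to 2012-12-20.
The 2012-11-23 filing precedes the 2012-12-20 deadline; the claim is timely.

TIMELY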